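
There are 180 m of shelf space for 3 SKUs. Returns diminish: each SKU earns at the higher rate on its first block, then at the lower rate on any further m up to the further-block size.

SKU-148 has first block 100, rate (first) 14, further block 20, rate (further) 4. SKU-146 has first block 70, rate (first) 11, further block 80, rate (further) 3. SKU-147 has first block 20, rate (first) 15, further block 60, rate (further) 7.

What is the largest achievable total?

Order all 6 blocks by rate: SKU-147/tier1 15 > SKU-148/tier1 14 > SKU-146/tier1 11 > SKU-147/tier2 7 > SKU-148/tier2 4 > SKU-146/tier2 3.
SKU-147 tier1 at 15: fill all 20 → 160 left.
Fill SKU-148 tier1 block (100 at 14) → 60 left.
60 remain; put them into SKU-146 tier1 at 11.
Total = 15×20 + 14×100 + 11×60 = 2360.

2360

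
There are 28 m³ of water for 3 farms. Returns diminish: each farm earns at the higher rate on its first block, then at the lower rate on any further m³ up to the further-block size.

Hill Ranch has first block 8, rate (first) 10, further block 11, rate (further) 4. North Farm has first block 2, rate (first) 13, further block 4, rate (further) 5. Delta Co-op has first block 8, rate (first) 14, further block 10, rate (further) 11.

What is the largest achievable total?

328

Order all 6 blocks by rate: Delta Co-op/T1 14 > North Farm/T1 13 > Delta Co-op/T2 11 > Hill Ranch/T1 10 > North Farm/T2 5 > Hill Ranch/T2 4.
Delta Co-op/T1 (14): +8 ; 20 left.
Fill North Farm T1 block (2 at 13) ; 18 left.
Delta Co-op/T2 (11): +10 ; 8 left.
Hill Ranch T1 at 10: fill all 8 ; 0 left.
Total = 14×8 + 13×2 + 11×10 + 10×8 = 328.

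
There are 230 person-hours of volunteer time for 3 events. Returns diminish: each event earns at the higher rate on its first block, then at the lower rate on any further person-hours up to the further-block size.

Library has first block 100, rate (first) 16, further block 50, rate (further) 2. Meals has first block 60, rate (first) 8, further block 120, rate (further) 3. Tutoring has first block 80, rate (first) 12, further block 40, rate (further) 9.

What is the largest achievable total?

Order all 6 blocks by rate: Library/first 16 > Tutoring/first 12 > Tutoring/second 9 > Meals/first 8 > Meals/second 3 > Library/second 2.
Library/first (16): +100 ; 130 left.
Tutoring/first (12): +80 ; 50 left.
Fill Tutoring second block (40 at 9) ; 10 left.
Meals first at 8: only 10 left, fill 10.
Total = 16×100 + 12×80 + 9×40 + 8×10 = 3000.

3000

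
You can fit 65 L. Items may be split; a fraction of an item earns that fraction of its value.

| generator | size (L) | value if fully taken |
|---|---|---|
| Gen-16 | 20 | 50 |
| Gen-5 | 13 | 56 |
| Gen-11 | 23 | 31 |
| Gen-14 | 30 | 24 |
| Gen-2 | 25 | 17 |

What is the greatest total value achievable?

144.2

Best value per unit of size first: Gen-5 56/13≈4.31, Gen-16 50/20≈2.5, Gen-11 31/23≈1.35, Gen-14 24/30≈0.8, Gen-2 17/25≈0.68.
Gen-5: take in full, 13 L for value 56 — 52 left.
All 20 L of Gen-16 fit (value 50) — 32 remain.
Gen-11: take in full, 23 L for value 31 — 9 left.
Only 9 L remain; take 9/30 of Gen-14 for value 24×9/30 = 7.2.
Total value = 144.2.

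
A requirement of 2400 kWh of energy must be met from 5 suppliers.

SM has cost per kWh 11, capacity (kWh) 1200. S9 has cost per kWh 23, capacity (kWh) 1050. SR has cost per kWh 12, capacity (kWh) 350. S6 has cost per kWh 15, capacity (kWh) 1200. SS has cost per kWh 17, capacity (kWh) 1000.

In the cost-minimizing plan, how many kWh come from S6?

850

Cheapest first:
SM at 11: take all 1200 kWh ; 1200 still needed.
Take 350 from SR at 12 ; need 850 more.
S6 at 15: take 850 of its 1200 ; requirement met.
SS, S9: unused.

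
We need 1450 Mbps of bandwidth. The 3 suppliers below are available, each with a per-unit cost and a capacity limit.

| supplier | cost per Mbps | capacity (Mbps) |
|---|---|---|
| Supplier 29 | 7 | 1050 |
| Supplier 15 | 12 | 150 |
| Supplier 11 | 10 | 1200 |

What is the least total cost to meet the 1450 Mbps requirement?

Cheapest first:
Take 1050 from Supplier 29 at 7 ; need 400 more.
Take 400 from Supplier 11 at 10 to finish.
Supplier 15: unused.
Cost = 1050×7 + 400×10 = 11350.

11350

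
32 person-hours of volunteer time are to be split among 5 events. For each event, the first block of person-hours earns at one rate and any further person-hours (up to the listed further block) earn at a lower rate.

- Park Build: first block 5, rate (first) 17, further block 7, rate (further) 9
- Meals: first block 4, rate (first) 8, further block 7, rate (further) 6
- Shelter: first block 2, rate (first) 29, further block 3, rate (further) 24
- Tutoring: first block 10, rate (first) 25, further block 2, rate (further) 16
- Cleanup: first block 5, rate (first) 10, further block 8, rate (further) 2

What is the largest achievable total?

Order all 10 blocks by rate: Shelter/tier1 29 > Tutoring/tier1 25 > Shelter/tier2 24 > Park Build/tier1 17 > Tutoring/tier2 16 > Cleanup/tier1 10 > Park Build/tier2 9 > Meals/tier1 8 > Meals/tier2 6 > Cleanup/tier2 2.
Fill Shelter tier1 block (2 at 29) — 30 left.
Fill Tutoring tier1 block (10 at 25) — 20 left.
Shelter tier2 at 24: fill all 3 — 17 left.
Park Build/tier1 (17): +5 — 12 left.
Fill Tutoring tier2 block (2 at 16) — 10 left.
Cleanup tier1 at 10: fill all 5 — 5 left.
Park Build/tier2: +5 of 7 at 9; pool empty.
Total = 29×2 + 25×10 + 24×3 + 17×5 + 16×2 + 10×5 + 9×5 = 592.

592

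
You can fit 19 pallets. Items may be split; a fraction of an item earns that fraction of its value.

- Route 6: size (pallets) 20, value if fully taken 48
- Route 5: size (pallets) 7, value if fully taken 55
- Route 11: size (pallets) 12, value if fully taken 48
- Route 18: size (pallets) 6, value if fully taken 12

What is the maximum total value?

Sort by value density: Route 5 55/7≈7.86, Route 11 48/12≈4, Route 6 48/20≈2.4, Route 18 12/6≈2.
All 7 pallets of Route 5 fit (value 55) — 12 remain.
Route 11: take in full, 12 pallets for value 48 — 0 left.
Total value = 103.

103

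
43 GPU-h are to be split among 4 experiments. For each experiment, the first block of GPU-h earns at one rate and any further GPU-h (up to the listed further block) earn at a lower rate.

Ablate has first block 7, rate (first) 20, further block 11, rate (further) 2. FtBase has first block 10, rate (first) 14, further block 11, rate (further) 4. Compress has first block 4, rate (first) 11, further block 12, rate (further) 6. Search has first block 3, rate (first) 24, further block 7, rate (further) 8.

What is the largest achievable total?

Rank every tier by rate: Search/first 24 > Ablate/first 20 > FtBase/first 14 > Compress/first 11 > Search/second 8 > Compress/second 6 > FtBase/second 4 > Ablate/second 2.
Search/first (24): +3 ; 40 left.
Ablate first at 20: fill all 7 ; 33 left.
FtBase/first (14): +10 ; 23 left.
Compress first at 11: fill all 4 ; 19 left.
Fill Search second block (7 at 8) ; 12 left.
Fill Compress second block (12 at 6) ; 0 left.
Total = 24×3 + 20×7 + 14×10 + 11×4 + 8×7 + 6×12 = 524.

524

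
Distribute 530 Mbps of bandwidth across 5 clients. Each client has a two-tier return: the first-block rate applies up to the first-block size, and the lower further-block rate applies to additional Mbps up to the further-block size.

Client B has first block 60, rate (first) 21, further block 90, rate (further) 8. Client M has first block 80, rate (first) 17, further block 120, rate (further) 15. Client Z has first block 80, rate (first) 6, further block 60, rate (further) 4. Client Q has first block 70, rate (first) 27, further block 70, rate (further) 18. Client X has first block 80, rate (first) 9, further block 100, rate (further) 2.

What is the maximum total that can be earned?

Treat each block as its own option and order by rate: Client Q/first 27 > Client B/first 21 > Client Q/second 18 > Client M/first 17 > Client M/second 15 > Client X/first 9 > Client B/second 8 > Client Z/first 6 > Client Z/second 4 > Client X/second 2.
Client Q first at 27: fill all 70 — 460 left.
Client B first at 21: fill all 60 — 400 left.
Client Q second at 18: fill all 70 — 330 left.
Fill Client M first block (80 at 17) — 250 left.
Client M/second (15): +120 — 130 left.
Client X first at 9: fill all 80 — 50 left.
Client B second at 8: only 50 left, fill 50.
Total = 27×70 + 21×60 + 18×70 + 17×80 + 15×120 + 9×80 + 8×50 = 8690.

8690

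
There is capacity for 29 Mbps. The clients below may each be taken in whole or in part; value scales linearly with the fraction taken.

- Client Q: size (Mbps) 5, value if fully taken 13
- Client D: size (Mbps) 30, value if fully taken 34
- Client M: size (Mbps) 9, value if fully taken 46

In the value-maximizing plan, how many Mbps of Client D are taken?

Sort by value density: Client M 46/9≈5.11, Client Q 13/5≈2.6, Client D 34/30≈1.13.
Take all of Client M (9 Mbps, value 46) — 20 Mbps left.
Client Q: take in full, 5 Mbps for value 13 — 15 left.
Only 15 Mbps remain; take 15/30 of Client D for value 34×15/30 = 17.

15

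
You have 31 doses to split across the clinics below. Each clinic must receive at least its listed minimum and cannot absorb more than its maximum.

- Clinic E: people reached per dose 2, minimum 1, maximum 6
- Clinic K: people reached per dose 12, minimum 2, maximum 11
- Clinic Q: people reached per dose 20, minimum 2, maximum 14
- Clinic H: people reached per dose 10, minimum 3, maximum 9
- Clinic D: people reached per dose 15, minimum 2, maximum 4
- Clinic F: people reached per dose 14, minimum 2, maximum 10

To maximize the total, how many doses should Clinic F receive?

Meeting every minimum uses 1+2+2+3+2+2 = 12 doses, leaving 19.
Rank by people reached per dose: Clinic Q 20 > Clinic D 15 > Clinic F 14 > Clinic K 12 > Clinic H 10 > Clinic E 2.
Clinic Q takes 12 more to reach its cap of 14 ; 7 left.
Give Clinic D 2 more to hit its cap of 4 ; 5 left.
Only 5 left; Clinic F takes them to reach 7.

7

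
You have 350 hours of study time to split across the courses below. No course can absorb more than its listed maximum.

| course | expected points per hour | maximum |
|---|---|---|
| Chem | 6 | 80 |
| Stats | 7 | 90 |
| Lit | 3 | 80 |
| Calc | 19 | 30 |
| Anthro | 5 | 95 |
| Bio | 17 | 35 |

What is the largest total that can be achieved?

Highest expected points per hour first: Calc 19 > Bio 17 > Stats 7 > Chem 6 > Anthro 5 > Lit 3.
Give Calc 30 to hit its cap of 30 ; 320 left.
Bio: +35 to 35 (cap) ; 285 left.
Stats takes 90 to reach its cap of 90 ; 195 left.
Give Chem 80 to hit its cap of 80 ; 115 left.
Anthro takes 95 to reach its cap of 95 ; 20 left.
Lit: +20 (room for 80) → 20. Pool exhausted.
Total = 6×80 + 7×90 + 3×20 + 19×30 + 5×95 + 17×35 = 2810.

2810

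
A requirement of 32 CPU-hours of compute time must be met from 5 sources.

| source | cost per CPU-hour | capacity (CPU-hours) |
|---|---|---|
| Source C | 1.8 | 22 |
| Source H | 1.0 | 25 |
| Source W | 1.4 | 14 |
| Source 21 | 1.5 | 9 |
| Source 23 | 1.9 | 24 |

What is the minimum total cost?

Use sources in increasing cost order.
Source H (1.0): use full 25 → 7 CPU-hours to go.
Source W (1.4): take the remaining 7 → done.
Source 21, Source C, Source 23: unused.
Cost = 25×1.0 + 7×1.4 = 34.8.

34.8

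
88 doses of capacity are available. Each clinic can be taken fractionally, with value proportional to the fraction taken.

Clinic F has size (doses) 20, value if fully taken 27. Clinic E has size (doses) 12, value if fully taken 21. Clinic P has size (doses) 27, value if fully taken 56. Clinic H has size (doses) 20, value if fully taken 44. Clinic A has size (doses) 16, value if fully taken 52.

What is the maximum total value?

Rank by value-to-size ratio: Clinic A 52/16≈3.25, Clinic H 44/20≈2.2, Clinic P 56/27≈2.07, Clinic E 21/12≈1.75, Clinic F 27/20≈1.35.
Take all of Clinic A (16 doses, value 52) ; 72 doses left.
Clinic H: take in full, 20 doses for value 44 ; 52 left.
Take all of Clinic P (27 doses, value 56) ; 25 doses left.
All 12 doses of Clinic E fit (value 21) ; 13 remain.
Only 13 doses remain; take 13/20 of Clinic F for value 27×13/20 = 17.55.
Total value = 190.55.

190.55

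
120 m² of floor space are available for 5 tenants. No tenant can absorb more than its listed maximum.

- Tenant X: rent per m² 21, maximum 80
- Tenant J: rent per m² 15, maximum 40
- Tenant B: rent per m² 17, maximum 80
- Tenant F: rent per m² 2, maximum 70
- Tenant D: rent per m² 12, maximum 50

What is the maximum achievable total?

Rank by rent per m²: Tenant X 21 > Tenant B 17 > Tenant J 15 > Tenant D 12 > Tenant F 2.
Give Tenant X 80 to hit its cap of 80 — 40 left.
Only 40 left; Tenant B takes them to reach 40.
Total = 21×80 + 17×40 = 2360.

2360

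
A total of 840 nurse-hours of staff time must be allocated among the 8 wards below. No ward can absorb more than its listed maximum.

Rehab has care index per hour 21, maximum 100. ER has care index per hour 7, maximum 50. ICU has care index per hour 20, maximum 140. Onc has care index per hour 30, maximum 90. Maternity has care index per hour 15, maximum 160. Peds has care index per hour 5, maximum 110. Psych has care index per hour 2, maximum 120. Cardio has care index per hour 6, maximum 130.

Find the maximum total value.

11800

Order the wards by care index per hour: Onc 30 > Rehab 21 > ICU 20 > Maternity 15 > ER 7 > Cardio 6 > Peds 5 > Psych 2.
Onc takes 90 to reach its cap of 90 ; 750 left.
Rehab: +100 to 100 (cap) ; 650 left.
ICU takes 140 to reach its cap of 140 ; 510 left.
Maternity takes 160 to reach its cap of 160 ; 350 left.
Give ER 50 to hit its cap of 50 ; 300 left.
Cardio: +130 to 130 (cap) ; 170 left.
Give Peds 110 to hit its cap of 110 ; 60 left.
Psych has room for 120 but only 60 remain, so it gets 60.
Total = 21×100 + 7×50 + 20×140 + 30×90 + 15×160 + 5×110 + 2×60 + 6×130 = 11800.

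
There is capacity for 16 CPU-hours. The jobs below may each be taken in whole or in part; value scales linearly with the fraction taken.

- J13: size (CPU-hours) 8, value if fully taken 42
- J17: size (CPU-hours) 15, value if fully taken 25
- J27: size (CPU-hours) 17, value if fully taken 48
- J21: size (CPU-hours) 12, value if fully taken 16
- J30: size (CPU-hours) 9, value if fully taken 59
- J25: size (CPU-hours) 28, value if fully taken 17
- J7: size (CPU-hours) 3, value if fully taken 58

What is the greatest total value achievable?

138

Sort by value density: J7 58/3≈19.3, J30 59/9≈6.56, J13 42/8≈5.25, J27 48/17≈2.82, J17 25/15≈1.67, J21 16/12≈1.33, J25 17/28≈0.607.
All 3 CPU-hours of J7 fit (value 58) → 13 remain.
Take all of J30 (9 CPU-hours, value 59) → 4 CPU-hours left.
Fill the last 4 CPU-hours with part of J13: 4/8 of it earns 21.
Total value = 138.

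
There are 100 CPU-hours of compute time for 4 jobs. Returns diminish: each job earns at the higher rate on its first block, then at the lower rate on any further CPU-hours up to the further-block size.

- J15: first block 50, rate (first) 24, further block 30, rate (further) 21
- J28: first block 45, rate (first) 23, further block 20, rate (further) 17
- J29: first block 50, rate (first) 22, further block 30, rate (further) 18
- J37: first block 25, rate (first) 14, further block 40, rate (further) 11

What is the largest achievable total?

Rank every tier by rate: J15/first 24 > J28/first 23 > J29/first 22 > J15/second 21 > J29/second 18 > J28/second 17 > J37/first 14 > J37/second 11.
Fill J15 first block (50 at 24) → 50 left.
J28/first (23): +45 → 5 left.
J29 first at 22: only 5 left, fill 5.
Total = 24×50 + 23×45 + 22×5 = 2345.

2345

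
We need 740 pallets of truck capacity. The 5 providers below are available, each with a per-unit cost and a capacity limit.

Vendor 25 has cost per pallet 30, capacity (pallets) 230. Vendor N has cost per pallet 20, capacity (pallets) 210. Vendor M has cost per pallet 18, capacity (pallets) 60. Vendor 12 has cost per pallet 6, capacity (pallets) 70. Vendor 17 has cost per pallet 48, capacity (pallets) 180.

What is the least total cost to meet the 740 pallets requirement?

Cheapest first:
Take 70 from Vendor 12 at 6 — need 670 more.
Vendor M at 18: take all 60 pallets — 610 still needed.
Take 210 from Vendor N at 20 — need 400 more.
Vendor 25 at 30: take all 230 pallets — 170 still needed.
Vendor 17 (48): take the remaining 170 — done.
Cost = 70×6 + 60×18 + 210×20 + 230×30 + 170×48 = 20760.

20760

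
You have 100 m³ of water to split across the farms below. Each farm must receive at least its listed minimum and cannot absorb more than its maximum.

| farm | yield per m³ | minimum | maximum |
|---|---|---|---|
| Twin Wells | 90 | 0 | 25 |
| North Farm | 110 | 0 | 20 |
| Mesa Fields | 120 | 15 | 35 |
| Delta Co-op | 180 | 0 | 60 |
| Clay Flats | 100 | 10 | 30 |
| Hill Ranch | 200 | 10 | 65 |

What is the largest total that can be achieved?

17600

Meeting every minimum uses 0+0+15+0+10+10 = 35 m³, leaving 65.
Order the farms by yield per m³: Hill Ranch 200 > Delta Co-op 180 > Mesa Fields 120 > North Farm 110 > Clay Flats 100 > Twin Wells 90.
Hill Ranch: +55 to 65 (cap) → 10 left.
Delta Co-op has room for 60 more but only 10 remain, so it gets 10.
Total = 120×15 + 180×10 + 100×10 + 200×65 = 17600.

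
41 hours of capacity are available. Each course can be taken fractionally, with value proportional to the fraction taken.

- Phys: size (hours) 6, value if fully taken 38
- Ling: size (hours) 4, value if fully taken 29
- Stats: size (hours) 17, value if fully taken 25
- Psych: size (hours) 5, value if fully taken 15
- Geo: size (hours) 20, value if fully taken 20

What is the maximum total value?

Best value per unit of size first: Ling 29/4≈7.25, Phys 38/6≈6.33, Psych 15/5≈3, Stats 25/17≈1.47, Geo 20/20≈1.
All 4 hours of Ling fit (value 29) — 37 remain.
All 6 hours of Phys fit (value 38) — 31 remain.
Psych: take in full, 5 hours for value 15 — 26 left.
Take all of Stats (17 hours, value 25) — 9 hours left.
Only 9 hours remain; take 9/20 of Geo for value 20×9/20 = 9.
Total value = 116.

116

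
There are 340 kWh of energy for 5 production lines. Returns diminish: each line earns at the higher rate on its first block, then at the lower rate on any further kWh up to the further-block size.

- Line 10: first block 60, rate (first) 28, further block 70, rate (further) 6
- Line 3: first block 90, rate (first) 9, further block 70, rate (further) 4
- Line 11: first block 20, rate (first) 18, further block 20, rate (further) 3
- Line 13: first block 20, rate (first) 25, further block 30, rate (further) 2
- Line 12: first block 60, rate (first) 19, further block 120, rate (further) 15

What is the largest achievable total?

Order all 10 blocks by rate: Line 10/T1 28 > Line 13/T1 25 > Line 12/T1 19 > Line 11/T1 18 > Line 12/T2 15 > Line 3/T1 9 > Line 10/T2 6 > Line 3/T2 4 > Line 11/T2 3 > Line 13/T2 2.
Line 10 T1 at 28: fill all 60 → 280 left.
Line 13/T1 (25): +20 → 260 left.
Fill Line 12 T1 block (60 at 19) → 200 left.
Fill Line 11 T1 block (20 at 18) → 180 left.
Line 12 T2 at 15: fill all 120 → 60 left.
60 remain; put them into Line 3 T1 at 9.
Total = 28×60 + 25×20 + 19×60 + 18×20 + 15×120 + 9×60 = 6020.

6020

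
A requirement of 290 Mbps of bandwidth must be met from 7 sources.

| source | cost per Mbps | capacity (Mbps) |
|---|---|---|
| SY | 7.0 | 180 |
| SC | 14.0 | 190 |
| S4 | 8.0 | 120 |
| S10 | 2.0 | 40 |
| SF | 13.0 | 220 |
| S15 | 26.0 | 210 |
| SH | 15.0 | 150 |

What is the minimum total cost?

1900

Use sources in increasing cost order.
S10 at 2.0: take all 40 Mbps ; 250 still needed.
SY at 7.0: take all 180 Mbps ; 70 still needed.
Take 70 from S4 at 8.0 to finish.
SF, SC, SH, S15: unused.
Cost = 40×2.0 + 180×7.0 + 70×8.0 = 1900.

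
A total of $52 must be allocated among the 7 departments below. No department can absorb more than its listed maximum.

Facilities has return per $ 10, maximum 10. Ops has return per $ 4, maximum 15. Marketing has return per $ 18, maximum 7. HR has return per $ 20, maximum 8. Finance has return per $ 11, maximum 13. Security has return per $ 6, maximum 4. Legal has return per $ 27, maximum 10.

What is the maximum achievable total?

823

Order the departments by return per $: Legal 27 > HR 20 > Marketing 18 > Finance 11 > Facilities 10 > Security 6 > Ops 4.
Legal takes 10 to reach its cap of 10 ; 42 left.
HR: +8 to 8 (cap) ; 34 left.
Marketing: +7 to 7 (cap) ; 27 left.
Finance takes 13 to reach its cap of 13 ; 14 left.
Give Facilities 10 to hit its cap of 10 ; 4 left.
Give Security 4 to hit its cap of 4 ; 0 left.
Total = 10×10 + 18×7 + 20×8 + 11×13 + 6×4 + 27×10 = 823.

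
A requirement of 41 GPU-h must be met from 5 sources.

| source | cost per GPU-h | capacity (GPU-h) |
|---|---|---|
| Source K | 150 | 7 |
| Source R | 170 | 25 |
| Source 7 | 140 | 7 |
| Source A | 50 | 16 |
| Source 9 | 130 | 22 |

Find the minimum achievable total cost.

Cheapest first:
Source A (50): use full 16 ; 25 GPU-h to go.
Take 22 from Source 9 at 130 ; need 3 more.
Source 7 at 140: take 3 of its 7 ; requirement met.
Source K, Source R: unused.
Cost = 16×50 + 22×130 + 3×140 = 4080.

4080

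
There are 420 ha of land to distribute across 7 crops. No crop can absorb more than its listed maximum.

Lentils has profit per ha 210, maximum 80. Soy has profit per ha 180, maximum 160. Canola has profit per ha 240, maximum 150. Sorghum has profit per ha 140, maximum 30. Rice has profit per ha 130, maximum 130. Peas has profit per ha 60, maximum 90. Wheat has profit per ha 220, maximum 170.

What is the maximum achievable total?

Rank by profit per ha: Canola 240 > Wheat 220 > Lentils 210 > Soy 180 > Sorghum 140 > Rice 130 > Peas 60.
Give Canola 150 to hit its cap of 150 ; 270 left.
Wheat: +170 to 170 (cap) ; 100 left.
Lentils takes 80 to reach its cap of 80 ; 20 left.
Only 20 left; Soy takes them to reach 20.
Total = 210×80 + 180×20 + 240×150 + 220×170 = 93800.

93800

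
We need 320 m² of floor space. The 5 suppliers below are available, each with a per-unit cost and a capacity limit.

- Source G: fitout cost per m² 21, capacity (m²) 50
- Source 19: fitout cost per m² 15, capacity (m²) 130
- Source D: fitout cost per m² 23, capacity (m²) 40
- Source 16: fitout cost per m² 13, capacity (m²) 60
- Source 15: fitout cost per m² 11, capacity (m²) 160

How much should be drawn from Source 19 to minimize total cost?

100

Use suppliers in increasing cost order.
Source 15 (11): use full 160 — 160 m² to go.
Source 16 (13): use full 60 — 100 m² to go.
Source 19 at 15: take 100 of its 130 — requirement met.
Source G, Source D: unused.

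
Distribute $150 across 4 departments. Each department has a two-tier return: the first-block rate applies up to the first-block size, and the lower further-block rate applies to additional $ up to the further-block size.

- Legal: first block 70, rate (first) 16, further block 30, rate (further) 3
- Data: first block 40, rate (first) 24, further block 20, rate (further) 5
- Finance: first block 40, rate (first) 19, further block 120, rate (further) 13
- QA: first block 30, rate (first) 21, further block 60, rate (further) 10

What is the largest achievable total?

Treat each block as its own option and order by rate: Data/tier1 24 > QA/tier1 21 > Finance/tier1 19 > Legal/tier1 16 > Finance/tier2 13 > QA/tier2 10 > Data/tier2 5 > Legal/tier2 3.
Data/tier1 (24): +40 ; 110 left.
Fill QA tier1 block (30 at 21) ; 80 left.
Finance tier1 at 19: fill all 40 ; 40 left.
Legal tier1 at 16: only 40 left, fill 40.
Total = 24×40 + 21×30 + 19×40 + 16×40 = 2990.

2990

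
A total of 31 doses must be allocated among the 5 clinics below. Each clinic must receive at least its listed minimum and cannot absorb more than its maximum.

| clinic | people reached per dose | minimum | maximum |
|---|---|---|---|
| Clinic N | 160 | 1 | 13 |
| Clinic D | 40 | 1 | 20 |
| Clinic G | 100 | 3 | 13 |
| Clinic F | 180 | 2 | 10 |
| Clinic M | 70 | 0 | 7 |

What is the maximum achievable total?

4620

Meeting every minimum uses 1+1+3+2+0 = 7 doses, leaving 24.
Rank by people reached per dose: Clinic F 180 > Clinic N 160 > Clinic G 100 > Clinic M 70 > Clinic D 40.
Clinic F takes 8 more to reach its cap of 10 — 16 left.
Clinic N takes 12 more to reach its cap of 13 — 4 left.
Clinic G: +4 (room for 10) → 7. Pool exhausted.
Total = 160×13 + 40×1 + 100×7 + 180×10 = 4620.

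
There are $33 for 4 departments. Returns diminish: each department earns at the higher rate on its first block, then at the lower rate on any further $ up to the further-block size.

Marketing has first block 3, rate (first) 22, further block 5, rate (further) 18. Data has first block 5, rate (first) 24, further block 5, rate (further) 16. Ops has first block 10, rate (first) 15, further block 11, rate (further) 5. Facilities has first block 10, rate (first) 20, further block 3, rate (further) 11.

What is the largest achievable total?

Order all 8 blocks by rate: Data/first 24 > Marketing/first 22 > Facilities/first 20 > Marketing/second 18 > Data/second 16 > Ops/first 15 > Facilities/second 11 > Ops/second 5.
Data first at 24: fill all 5 — 28 left.
Marketing first at 22: fill all 3 — 25 left.
Fill Facilities first block (10 at 20) — 15 left.
Marketing second at 18: fill all 5 — 10 left.
Data/second (16): +5 — 5 left.
5 remain; put them into Ops first at 15.
Total = 24×5 + 22×3 + 20×10 + 18×5 + 16×5 + 15×5 = 631.

631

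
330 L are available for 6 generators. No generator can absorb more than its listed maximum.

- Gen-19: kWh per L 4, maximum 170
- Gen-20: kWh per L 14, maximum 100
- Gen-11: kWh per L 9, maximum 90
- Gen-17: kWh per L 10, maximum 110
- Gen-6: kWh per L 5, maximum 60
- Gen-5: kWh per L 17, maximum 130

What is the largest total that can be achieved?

4610

Highest kWh per L first: Gen-5 17 > Gen-20 14 > Gen-17 10 > Gen-11 9 > Gen-6 5 > Gen-19 4.
Gen-5: +130 to 130 (cap) ; 200 left.
Gen-20 takes 100 to reach its cap of 100 ; 100 left.
Only 100 left; Gen-17 takes them to reach 100.
Total = 14×100 + 10×100 + 17×130 = 4610.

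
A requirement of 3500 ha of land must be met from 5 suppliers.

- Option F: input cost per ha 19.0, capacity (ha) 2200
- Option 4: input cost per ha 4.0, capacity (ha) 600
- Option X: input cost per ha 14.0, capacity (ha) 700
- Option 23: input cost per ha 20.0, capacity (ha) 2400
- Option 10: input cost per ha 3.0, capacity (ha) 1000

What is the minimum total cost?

Cheapest first:
Option 10 at 3.0: take all 1000 ha — 2500 still needed.
Option 4 at 4.0: take all 600 ha — 1900 still needed.
Option X (14.0): use full 700 — 1200 ha to go.
Option F at 19.0: take 1200 of its 2200 — requirement met.
Option 23: unused.
Cost = 1000×3.0 + 600×4.0 + 700×14.0 + 1200×19.0 = 38000.

38000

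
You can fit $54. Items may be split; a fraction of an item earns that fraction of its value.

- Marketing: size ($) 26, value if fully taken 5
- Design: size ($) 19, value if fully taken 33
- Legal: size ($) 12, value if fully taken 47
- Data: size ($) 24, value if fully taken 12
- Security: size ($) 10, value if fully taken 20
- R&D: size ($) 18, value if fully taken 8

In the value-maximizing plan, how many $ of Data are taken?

13

Sort by value density: Legal 47/12≈3.92, Security 20/10≈2, Design 33/19≈1.74, Data 12/24≈0.5, R&D 8/18≈0.444, Marketing 5/26≈0.192.
Legal: take in full, 12 $ for value 47 → 42 left.
All 10 $ of Security fit (value 20) → 32 remain.
Design: take in full, 19 $ for value 33 → 13 left.
13 $ left: a 13/24 share of Data gives 12×13/24 = 6.5.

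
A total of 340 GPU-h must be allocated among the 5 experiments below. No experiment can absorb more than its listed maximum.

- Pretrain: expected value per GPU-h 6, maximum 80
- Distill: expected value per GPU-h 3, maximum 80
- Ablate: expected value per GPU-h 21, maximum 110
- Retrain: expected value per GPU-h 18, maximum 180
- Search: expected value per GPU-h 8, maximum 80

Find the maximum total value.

5950

Order the experiments by expected value per GPU-h: Ablate 21 > Retrain 18 > Search 8 > Pretrain 6 > Distill 3.
Give Ablate 110 to hit its cap of 110 ; 230 left.
Retrain: +180 to 180 (cap) ; 50 left.
Search: +50 (room for 80) → 50. Pool exhausted.
Total = 21×110 + 18×180 + 8×50 = 5950.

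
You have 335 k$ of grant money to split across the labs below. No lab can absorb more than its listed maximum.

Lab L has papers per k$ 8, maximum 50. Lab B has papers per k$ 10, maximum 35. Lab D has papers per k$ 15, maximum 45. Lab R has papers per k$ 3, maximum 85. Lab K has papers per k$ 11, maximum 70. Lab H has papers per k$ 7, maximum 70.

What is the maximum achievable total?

2880

Highest papers per k$ first: Lab D 15 > Lab K 11 > Lab B 10 > Lab L 8 > Lab H 7 > Lab R 3.
Lab D takes 45 to reach its cap of 45 → 290 left.
Lab K: +70 to 70 (cap) → 220 left.
Lab B takes 35 to reach its cap of 35 → 185 left.
Give Lab L 50 to hit its cap of 50 → 135 left.
Lab H takes 70 to reach its cap of 70 → 65 left.
Only 65 left; Lab R takes them to reach 65.
Total = 8×50 + 10×35 + 15×45 + 3×65 + 11×70 + 7×70 = 2880.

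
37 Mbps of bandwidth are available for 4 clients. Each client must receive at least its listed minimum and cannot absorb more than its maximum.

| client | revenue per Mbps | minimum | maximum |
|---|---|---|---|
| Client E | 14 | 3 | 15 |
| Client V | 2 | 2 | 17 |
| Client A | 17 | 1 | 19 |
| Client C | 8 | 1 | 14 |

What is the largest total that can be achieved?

Meeting every minimum uses 3+2+1+1 = 7 Mbps, leaving 30.
Rank by revenue per Mbps: Client A 17 > Client E 14 > Client C 8 > Client V 2.
Client A takes 18 more to reach its cap of 19 → 12 left.
Give Client E 12 more to hit its cap of 15 → 0 left.
Total = 14×15 + 2×2 + 17×19 + 8×1 = 545.

545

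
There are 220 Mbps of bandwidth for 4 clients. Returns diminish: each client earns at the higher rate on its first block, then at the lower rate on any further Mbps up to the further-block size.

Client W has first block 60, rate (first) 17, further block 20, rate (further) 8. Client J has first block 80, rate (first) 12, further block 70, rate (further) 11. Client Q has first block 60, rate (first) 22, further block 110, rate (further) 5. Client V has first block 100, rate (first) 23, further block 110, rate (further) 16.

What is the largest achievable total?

4640

Treat each block as its own option and order by rate: Client V/T1 23 > Client Q/T1 22 > Client W/T1 17 > Client V/T2 16 > Client J/T1 12 > Client J/T2 11 > Client W/T2 8 > Client Q/T2 5.
Client V/T1 (23): +100 — 120 left.
Fill Client Q T1 block (60 at 22) — 60 left.
Client W T1 at 17: fill all 60 — 0 left.
Total = 23×100 + 22×60 + 17×60 = 4640.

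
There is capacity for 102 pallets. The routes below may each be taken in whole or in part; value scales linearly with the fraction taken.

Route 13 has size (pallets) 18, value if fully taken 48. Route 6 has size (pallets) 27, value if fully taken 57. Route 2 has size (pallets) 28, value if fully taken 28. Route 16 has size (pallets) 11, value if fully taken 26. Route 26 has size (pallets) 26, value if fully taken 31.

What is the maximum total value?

Best value per unit of size first: Route 13 48/18≈2.67, Route 16 26/11≈2.36, Route 6 57/27≈2.11, Route 26 31/26≈1.19, Route 2 28/28≈1.
All 18 pallets of Route 13 fit (value 48) ; 84 remain.
All 11 pallets of Route 16 fit (value 26) ; 73 remain.
Take all of Route 6 (27 pallets, value 57) ; 46 pallets left.
All 26 pallets of Route 26 fit (value 31) ; 20 remain.
Only 20 pallets remain; take 20/28 of Route 2 for value 28×20/28 = 20.
Total value = 182.

182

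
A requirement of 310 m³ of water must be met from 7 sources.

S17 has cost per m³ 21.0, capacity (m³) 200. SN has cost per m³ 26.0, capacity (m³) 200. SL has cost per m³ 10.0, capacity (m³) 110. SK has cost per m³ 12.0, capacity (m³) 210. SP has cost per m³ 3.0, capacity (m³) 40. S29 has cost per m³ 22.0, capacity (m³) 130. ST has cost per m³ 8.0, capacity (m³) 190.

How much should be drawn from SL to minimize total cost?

Fill from the cheapest source first.
SP at 3.0: take all 40 m³ ; 270 still needed.
ST at 8.0: take all 190 m³ ; 80 still needed.
Take 80 from SL at 10.0 to finish.
SK, S17, S29, SN: unused.

80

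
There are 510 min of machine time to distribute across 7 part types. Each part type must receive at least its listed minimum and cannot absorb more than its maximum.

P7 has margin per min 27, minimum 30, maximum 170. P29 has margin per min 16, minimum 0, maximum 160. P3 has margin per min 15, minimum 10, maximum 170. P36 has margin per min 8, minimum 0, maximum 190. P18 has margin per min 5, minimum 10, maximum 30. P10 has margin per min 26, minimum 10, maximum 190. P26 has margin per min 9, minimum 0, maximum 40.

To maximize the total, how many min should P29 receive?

Meeting every minimum uses 30+0+10+0+10+10+0 = 60 min, leaving 450.
Rank by margin per min: P7 27 > P10 26 > P29 16 > P3 15 > P26 9 > P36 8 > P18 5.
Give P7 140 more to hit its cap of 170 → 310 left.
P10: +180 to 190 (cap) → 130 left.
P29: +130 (room for 160) → 130. Pool exhausted.

130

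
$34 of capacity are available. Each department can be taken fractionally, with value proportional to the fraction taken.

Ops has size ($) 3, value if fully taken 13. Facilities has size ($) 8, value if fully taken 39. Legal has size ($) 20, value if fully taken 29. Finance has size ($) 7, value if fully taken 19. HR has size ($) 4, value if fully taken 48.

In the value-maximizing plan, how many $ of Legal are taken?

Sort by value density: HR 48/4≈12, Facilities 39/8≈4.88, Ops 13/3≈4.33, Finance 19/7≈2.71, Legal 29/20≈1.45.
Take all of HR (4 $, value 48) → 30 $ left.
Facilities: take in full, 8 $ for value 39 → 22 left.
Ops: take in full, 3 $ for value 13 → 19 left.
Take all of Finance (7 $, value 19) → 12 $ left.
Fill the last 12 $ with part of Legal: 12/20 of it earns 17.4.

12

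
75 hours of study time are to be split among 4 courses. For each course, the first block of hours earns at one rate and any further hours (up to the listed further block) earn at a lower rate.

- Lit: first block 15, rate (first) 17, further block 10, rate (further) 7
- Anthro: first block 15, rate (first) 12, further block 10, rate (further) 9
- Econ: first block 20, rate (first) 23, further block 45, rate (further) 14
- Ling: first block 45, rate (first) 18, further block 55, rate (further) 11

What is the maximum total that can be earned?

1440

Rank every tier by rate: Econ/first 23 > Ling/first 18 > Lit/first 17 > Econ/second 14 > Anthro/first 12 > Ling/second 11 > Anthro/second 9 > Lit/second 7.
Econ/first (23): +20 — 55 left.
Fill Ling first block (45 at 18) — 10 left.
Lit/first: +10 of 15 at 17; pool empty.
Total = 23×20 + 18×45 + 17×10 = 1440.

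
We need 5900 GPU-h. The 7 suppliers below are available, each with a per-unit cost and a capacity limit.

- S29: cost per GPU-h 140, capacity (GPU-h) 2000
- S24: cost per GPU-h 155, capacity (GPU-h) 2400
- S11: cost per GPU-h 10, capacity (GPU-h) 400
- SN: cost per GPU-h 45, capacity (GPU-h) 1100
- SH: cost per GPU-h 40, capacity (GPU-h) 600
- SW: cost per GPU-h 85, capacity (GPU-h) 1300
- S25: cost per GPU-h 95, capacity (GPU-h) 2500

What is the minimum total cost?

425500

Fill from the cheapest supplier first.
Take 400 from S11 at 10 — need 5500 more.
SH (40): use full 600 — 4900 GPU-h to go.
Take 1100 from SN at 45 — need 3800 more.
SW (85): use full 1300 — 2500 GPU-h to go.
S25 (95): use full 2500 — 0 GPU-h to go.
S29, S24: unused.
Cost = 400×10 + 600×40 + 1100×45 + 1300×85 + 2500×95 = 425500.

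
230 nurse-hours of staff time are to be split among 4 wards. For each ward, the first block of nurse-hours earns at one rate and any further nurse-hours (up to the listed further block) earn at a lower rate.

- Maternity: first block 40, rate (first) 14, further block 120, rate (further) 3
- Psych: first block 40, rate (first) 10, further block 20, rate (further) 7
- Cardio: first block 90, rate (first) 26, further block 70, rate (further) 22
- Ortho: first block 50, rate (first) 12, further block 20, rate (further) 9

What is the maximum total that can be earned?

4800

Treat each block as its own option and order by rate: Cardio/tier1 26 > Cardio/tier2 22 > Maternity/tier1 14 > Ortho/tier1 12 > Psych/tier1 10 > Ortho/tier2 9 > Psych/tier2 7 > Maternity/tier2 3.
Fill Cardio tier1 block (90 at 26) — 140 left.
Cardio tier2 at 22: fill all 70 — 70 left.
Maternity tier1 at 14: fill all 40 — 30 left.
Ortho/tier1: +30 of 50 at 12; pool empty.
Total = 26×90 + 22×70 + 14×40 + 12×30 = 4800.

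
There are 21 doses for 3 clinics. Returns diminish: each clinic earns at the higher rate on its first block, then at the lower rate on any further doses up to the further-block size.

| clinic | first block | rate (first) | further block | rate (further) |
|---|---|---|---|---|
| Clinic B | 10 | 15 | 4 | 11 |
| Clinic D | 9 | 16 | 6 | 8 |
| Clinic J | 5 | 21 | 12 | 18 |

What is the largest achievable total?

Treat each block as its own option and order by rate: Clinic J/tier1 21 > Clinic J/tier2 18 > Clinic D/tier1 16 > Clinic B/tier1 15 > Clinic B/tier2 11 > Clinic D/tier2 8.
Clinic J tier1 at 21: fill all 5 → 16 left.
Clinic J tier2 at 18: fill all 12 → 4 left.
Clinic D/tier1: +4 of 9 at 16; pool empty.
Total = 21×5 + 18×12 + 16×4 = 385.

385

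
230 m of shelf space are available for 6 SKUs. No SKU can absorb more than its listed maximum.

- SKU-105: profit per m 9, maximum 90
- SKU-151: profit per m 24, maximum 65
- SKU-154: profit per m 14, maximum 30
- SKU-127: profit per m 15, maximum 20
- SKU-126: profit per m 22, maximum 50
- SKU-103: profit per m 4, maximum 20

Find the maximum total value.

3965

Order the SKUs by profit per m: SKU-151 24 > SKU-126 22 > SKU-127 15 > SKU-154 14 > SKU-105 9 > SKU-103 4.
SKU-151 takes 65 to reach its cap of 65 → 165 left.
SKU-126: +50 to 50 (cap) → 115 left.
SKU-127 takes 20 to reach its cap of 20 → 95 left.
SKU-154 takes 30 to reach its cap of 30 → 65 left.
Only 65 left; SKU-105 takes them to reach 65.
Total = 9×65 + 24×65 + 14×30 + 15×20 + 22×50 = 3965.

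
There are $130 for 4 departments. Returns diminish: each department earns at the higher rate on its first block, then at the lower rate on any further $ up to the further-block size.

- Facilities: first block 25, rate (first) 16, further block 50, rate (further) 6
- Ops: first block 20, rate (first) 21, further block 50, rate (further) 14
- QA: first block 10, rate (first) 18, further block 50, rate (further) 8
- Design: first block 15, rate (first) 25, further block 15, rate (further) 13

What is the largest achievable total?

2205

Order all 8 blocks by rate: Design/T1 25 > Ops/T1 21 > QA/T1 18 > Facilities/T1 16 > Ops/T2 14 > Design/T2 13 > QA/T2 8 > Facilities/T2 6.
Design T1 at 25: fill all 15 — 115 left.
Fill Ops T1 block (20 at 21) — 95 left.
QA/T1 (18): +10 — 85 left.
Fill Facilities T1 block (25 at 16) — 60 left.
Ops T2 at 14: fill all 50 — 10 left.
Design T2 at 13: only 10 left, fill 10.
Total = 25×15 + 21×20 + 18×10 + 16×25 + 14×50 + 13×10 = 2205.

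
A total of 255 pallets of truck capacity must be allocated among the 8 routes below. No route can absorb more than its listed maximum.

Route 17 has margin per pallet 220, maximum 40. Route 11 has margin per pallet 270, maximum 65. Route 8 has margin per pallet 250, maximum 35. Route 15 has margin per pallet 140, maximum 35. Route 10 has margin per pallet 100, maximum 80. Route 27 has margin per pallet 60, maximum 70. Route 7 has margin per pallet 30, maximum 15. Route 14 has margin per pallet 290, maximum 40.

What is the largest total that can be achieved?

Order the routes by margin per pallet: Route 14 290 > Route 11 270 > Route 8 250 > Route 17 220 > Route 15 140 > Route 10 100 > Route 27 60 > Route 7 30.
Route 14 takes 40 to reach its cap of 40 → 215 left.
Route 11: +65 to 65 (cap) → 150 left.
Route 8 takes 35 to reach its cap of 35 → 115 left.
Route 17 takes 40 to reach its cap of 40 → 75 left.
Route 15: +35 to 35 (cap) → 40 left.
Route 10 has room for 80 but only 40 remain, so it gets 40.
Total = 220×40 + 270×65 + 250×35 + 140×35 + 100×40 + 290×40 = 55600.

55600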